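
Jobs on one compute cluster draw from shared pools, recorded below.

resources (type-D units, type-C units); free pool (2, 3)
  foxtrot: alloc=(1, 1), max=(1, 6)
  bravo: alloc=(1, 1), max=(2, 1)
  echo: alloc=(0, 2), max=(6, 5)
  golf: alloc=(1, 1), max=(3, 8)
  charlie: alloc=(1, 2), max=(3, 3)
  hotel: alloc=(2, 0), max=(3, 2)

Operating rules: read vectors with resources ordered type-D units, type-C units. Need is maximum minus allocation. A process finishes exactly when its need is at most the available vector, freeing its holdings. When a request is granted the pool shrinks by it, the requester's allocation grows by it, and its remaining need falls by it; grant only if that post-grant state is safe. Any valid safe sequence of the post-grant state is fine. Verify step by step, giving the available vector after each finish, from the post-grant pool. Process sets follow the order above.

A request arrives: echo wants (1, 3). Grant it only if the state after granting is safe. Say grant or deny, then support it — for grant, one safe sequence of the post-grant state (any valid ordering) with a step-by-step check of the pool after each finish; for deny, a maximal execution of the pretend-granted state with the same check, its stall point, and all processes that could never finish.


GRANT. The post-grant state is safe; one safe sequence: bravo, charlie, hotel, echo, golf, foxtrot.
Key observation: the transfer keeps a workable pool ((1, 0)); bravo starts the safe sequence.
Verifying the post-grant state step by step:
  pool = (1, 0)
  bravo: need (1, 0) fits (1, 0); releases (1, 1), pool now (2, 1)
  charlie: need (2, 1) fits (2, 1); releases (1, 2), pool now (3, 3)
  hotel: need (1, 2) fits (3, 3); releases (2, 0), pool now (5, 3)
  echo: need (5, 0) fits (5, 3); releases (1, 5), pool now (6, 8)
  golf: need (2, 7) fits (6, 8); releases (1, 1), pool now (7, 9)
  foxtrot: need (0, 5) fits (7, 9); releases (1, 1), pool now (8, 10)


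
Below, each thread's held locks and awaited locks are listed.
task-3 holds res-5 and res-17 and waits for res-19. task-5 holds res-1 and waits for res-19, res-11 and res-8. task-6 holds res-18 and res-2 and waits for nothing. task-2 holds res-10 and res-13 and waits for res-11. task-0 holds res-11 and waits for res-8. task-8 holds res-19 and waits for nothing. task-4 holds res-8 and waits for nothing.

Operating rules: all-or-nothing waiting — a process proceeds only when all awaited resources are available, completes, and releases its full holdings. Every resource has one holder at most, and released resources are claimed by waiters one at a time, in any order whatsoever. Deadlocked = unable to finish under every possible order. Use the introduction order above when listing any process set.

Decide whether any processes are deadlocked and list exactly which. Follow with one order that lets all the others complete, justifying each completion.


No process is deadlocked.
Key observation: the wait relation is loop-free; peeling off processes with no waits unwinds the whole state.
A valid finishing order for the others: task-4, task-8, task-0, task-5, task-6, task-2, task-3.
Step-by-step check:
  task-4: no waits; runs immediately, freeing res-8
  task-8: no waits; runs immediately, freeing res-19
  task-0: everything it awaited (res-8) is free; runs, freeing res-11
  task-5: everything it awaited (res-19, res-11 and res-8) is free; runs, freeing res-1
  task-6: no waits; runs immediately, freeing res-18 and res-2
  task-2: everything it awaited (res-11) is free; runs, freeing res-10 and res-13
  task-3: everything it awaited (res-19) is free; runs, freeing res-5 and res-17


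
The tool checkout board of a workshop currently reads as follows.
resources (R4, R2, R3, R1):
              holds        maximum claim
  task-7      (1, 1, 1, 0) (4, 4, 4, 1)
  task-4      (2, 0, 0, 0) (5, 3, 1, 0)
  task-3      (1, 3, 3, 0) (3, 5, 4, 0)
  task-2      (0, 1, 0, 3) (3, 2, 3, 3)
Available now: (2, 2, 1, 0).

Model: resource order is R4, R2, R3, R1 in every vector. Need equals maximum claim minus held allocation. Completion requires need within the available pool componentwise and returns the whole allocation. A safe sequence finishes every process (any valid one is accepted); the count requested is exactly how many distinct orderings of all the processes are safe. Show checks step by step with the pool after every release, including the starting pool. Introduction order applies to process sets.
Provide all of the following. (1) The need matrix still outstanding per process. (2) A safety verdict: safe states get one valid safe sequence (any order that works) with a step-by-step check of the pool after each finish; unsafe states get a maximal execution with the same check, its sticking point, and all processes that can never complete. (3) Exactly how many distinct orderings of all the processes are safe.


(1) Outstanding need per process (order R4, R2, R3, R1):
  task-7: (3, 3, 3, 1)
  task-4: (3, 3, 1, 0)
  task-3: (2, 2, 1, 0)
  task-2: (3, 1, 3, 0)
(2) SAFE. One safe sequence: task-3, task-4, task-2, task-7.
Key observation: reading the order forward, task-3 is the first process whose need (2, 2, 1, 0) meets the free pool (2, 2, 1, 0) exactly on a resource it requests.
Check, step by step:
  pool = (2, 2, 1, 0)
  task-3: need (2, 2, 1, 0) fits (2, 2, 1, 0); releases (1, 3, 3, 0), pool now (3, 5, 4, 0)
  task-4: need (3, 3, 1, 0) fits (3, 5, 4, 0); releases (2, 0, 0, 0), pool now (5, 5, 4, 0)
  task-2: need (3, 1, 3, 0) fits (5, 5, 4, 0); releases (0, 1, 0, 3), pool now (5, 6, 4, 3)
  task-7: need (3, 3, 3, 1) fits (5, 6, 4, 3); releases (1, 1, 1, 0), pool now (6, 7, 5, 3)
(3) The exact count: 3 of the possible complete orderings are safe sequences.


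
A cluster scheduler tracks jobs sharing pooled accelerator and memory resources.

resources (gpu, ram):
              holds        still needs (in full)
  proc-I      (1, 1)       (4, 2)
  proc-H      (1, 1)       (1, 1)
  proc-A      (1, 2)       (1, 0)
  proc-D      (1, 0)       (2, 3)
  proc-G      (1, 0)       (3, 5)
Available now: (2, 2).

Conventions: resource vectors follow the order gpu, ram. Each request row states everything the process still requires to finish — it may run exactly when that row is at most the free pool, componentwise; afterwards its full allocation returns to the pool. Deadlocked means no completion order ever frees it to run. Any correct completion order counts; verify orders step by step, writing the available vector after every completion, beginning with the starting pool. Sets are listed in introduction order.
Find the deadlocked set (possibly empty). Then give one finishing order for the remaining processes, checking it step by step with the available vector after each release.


Nothing here is deadlocked.
Key observation: proc-A can run right away; the returned allocation unlocks the remaining processes in turn.
One completion order for the rest: proc-A, proc-D, proc-I, proc-H, proc-G. Walking it through:
  pool = (2, 2)
  proc-A needs (1, 0) <= (2, 2) -> finishes; pool += (1, 2) = (3, 4)
  proc-D needs (2, 3) <= (3, 4) -> finishes; pool += (1, 0) = (4, 4)
  proc-I needs (4, 2) <= (4, 4) -> finishes; pool += (1, 1) = (5, 5)
  proc-H needs (1, 1) <= (5, 5) -> finishes; pool += (1, 1) = (6, 6)
  proc-G needs (3, 5) <= (6, 6) -> finishes; pool += (1, 0) = (7, 6)


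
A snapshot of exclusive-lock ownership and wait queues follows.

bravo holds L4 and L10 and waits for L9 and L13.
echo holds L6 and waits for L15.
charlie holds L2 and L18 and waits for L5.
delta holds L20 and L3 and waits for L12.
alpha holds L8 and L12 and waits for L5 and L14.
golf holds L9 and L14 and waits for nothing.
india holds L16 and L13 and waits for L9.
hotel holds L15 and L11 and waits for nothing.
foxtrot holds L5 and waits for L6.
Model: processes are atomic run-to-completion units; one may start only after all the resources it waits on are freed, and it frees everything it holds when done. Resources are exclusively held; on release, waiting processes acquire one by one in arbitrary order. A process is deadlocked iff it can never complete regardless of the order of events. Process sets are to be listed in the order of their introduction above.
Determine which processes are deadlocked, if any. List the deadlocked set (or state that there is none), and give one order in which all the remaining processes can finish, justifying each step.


No process is deadlocked.
Key observation: no waiting chain loops back on itself — every chain ends at a process that waits on nothing, so everyone eventually runs.
The rest can finish in the order hotel, echo, golf, foxtrot, charlie, india, alpha, delta, bravo.
Step-by-step check:
  hotel: no waits; runs immediately, freeing L15 and L11
  echo: everything it awaited (L15) is free; runs, freeing L6
  golf: no waits; runs immediately, freeing L9 and L14
  foxtrot: everything it awaited (L6) is free; runs, freeing L5
  charlie: everything it awaited (L5) is free; runs, freeing L2 and L18
  india: everything it awaited (L9) is free; runs, freeing L16 and L13
  alpha: everything it awaited (L5 and L14) is free; runs, freeing L8 and L12
  delta: everything it awaited (L12) is free; runs, freeing L20 and L3
  bravo: everything it awaited (L9 and L13) is free; runs, freeing L4 and L10


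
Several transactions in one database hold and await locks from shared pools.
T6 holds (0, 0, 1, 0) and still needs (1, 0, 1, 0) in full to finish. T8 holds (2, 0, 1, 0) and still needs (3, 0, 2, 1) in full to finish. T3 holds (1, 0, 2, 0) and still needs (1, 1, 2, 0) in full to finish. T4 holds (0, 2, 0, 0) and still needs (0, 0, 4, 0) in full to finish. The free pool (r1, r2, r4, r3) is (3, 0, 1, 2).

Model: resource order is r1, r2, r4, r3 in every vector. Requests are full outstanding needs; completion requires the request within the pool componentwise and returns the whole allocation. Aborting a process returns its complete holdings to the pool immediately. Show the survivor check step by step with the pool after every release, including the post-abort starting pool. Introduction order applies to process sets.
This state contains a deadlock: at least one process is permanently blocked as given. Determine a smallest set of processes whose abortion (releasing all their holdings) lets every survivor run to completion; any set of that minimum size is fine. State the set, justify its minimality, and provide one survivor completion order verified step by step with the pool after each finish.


Minimum abort set: T4.
Key observation: T3 had no path to completion before; after the abort of T4 ((0, 2, 0, 0) returned), step 2 is where it fits.
No smaller set exists: with zero aborts the deadlock remains.
The survivors complete as T6, T3, T8. Step-by-step check (starting from the post-abort pool):
  pool = (3, 2, 1, 2)
  T6: need (1, 0, 1, 0) fits (3, 2, 1, 2); releases (0, 0, 1, 0), pool now (3, 2, 2, 2)
  T3: need (1, 1, 2, 0) fits (3, 2, 2, 2); releases (1, 0, 2, 0), pool now (4, 2, 4, 2)
  T8: need (3, 0, 2, 1) fits (4, 2, 4, 2); releases (2, 0, 1, 0), pool now (6, 2, 5, 2)


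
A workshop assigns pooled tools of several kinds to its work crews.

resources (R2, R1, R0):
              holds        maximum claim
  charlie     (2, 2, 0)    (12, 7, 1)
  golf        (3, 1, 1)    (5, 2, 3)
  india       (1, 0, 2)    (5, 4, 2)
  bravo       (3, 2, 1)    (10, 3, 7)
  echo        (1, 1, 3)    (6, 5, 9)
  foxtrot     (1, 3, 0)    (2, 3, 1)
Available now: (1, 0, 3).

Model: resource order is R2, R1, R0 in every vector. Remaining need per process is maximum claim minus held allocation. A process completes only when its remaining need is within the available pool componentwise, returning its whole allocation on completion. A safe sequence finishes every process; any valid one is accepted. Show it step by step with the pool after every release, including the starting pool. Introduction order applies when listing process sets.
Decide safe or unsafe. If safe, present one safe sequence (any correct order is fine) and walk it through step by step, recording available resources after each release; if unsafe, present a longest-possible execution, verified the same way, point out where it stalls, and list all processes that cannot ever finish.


SAFE. One safe sequence: foxtrot, golf, india, echo, bravo, charlie.
Key observation: reading the order forward, foxtrot is the first process whose need (1, 0, 1) meets the free pool (1, 0, 3) exactly on a resource it requests.
Walking it through:
  pool = (1, 0, 3)
  run foxtrot (needs (1, 0, 1), free (1, 0, 3)); after release of (1, 3, 0) the pool is (2, 3, 3)
  run golf (needs (2, 1, 2), free (2, 3, 3)); after release of (3, 1, 1) the pool is (5, 4, 4)
  run india (needs (4, 4, 0), free (5, 4, 4)); after release of (1, 0, 2) the pool is (6, 4, 6)
  run echo (needs (5, 4, 6), free (6, 4, 6)); after release of (1, 1, 3) the pool is (7, 5, 9)
  run bravo (needs (7, 1, 6), free (7, 5, 9)); after release of (3, 2, 1) the pool is (10, 7, 10)
  run charlie (needs (10, 5, 1), free (10, 7, 10)); after release of (2, 2, 0) the pool is (12, 9, 10)


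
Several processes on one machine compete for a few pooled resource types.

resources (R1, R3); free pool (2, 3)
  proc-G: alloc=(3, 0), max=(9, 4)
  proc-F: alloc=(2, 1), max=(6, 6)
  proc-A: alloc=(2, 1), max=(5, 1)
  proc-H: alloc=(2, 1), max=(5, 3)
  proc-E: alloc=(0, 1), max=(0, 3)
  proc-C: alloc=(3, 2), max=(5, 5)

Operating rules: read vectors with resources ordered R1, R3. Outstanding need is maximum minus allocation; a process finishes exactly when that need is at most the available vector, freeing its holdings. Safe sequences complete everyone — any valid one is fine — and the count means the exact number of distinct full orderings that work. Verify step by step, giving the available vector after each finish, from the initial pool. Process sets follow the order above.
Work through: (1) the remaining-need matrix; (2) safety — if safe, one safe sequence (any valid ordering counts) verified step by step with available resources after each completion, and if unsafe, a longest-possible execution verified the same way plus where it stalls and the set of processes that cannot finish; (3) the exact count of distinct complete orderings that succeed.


(1) Need matrix, components ordered R1, R3:
  proc-G: (6, 4)
  proc-F: (4, 5)
  proc-A: (3, 0)
  proc-H: (3, 2)
  proc-E: (0, 2)
  proc-C: (2, 3)
(2) SAFE. One safe sequence: proc-C, proc-F, proc-E, proc-G, proc-A, proc-H.
Key observation: at proc-C the run first touches a limit — (2, 3) against (2, 3), exact on a resource it actually requests.
Check, step by step:
  pool = (2, 3)
  proc-C: need (2, 3) fits (2, 3); releases (3, 2), pool now (5, 5)
  proc-F: need (4, 5) fits (5, 5); releases (2, 1), pool now (7, 6)
  proc-E: need (0, 2) fits (7, 6); releases (0, 1), pool now (7, 7)
  proc-G: need (6, 4) fits (7, 7); releases (3, 0), pool now (10, 7)
  proc-A: need (3, 0) fits (10, 7); releases (2, 1), pool now (12, 8)
  proc-H: need (3, 2) fits (12, 8); releases (2, 1), pool now (14, 9)
(3) Precisely 108 of the possible complete orderings are safe sequences.


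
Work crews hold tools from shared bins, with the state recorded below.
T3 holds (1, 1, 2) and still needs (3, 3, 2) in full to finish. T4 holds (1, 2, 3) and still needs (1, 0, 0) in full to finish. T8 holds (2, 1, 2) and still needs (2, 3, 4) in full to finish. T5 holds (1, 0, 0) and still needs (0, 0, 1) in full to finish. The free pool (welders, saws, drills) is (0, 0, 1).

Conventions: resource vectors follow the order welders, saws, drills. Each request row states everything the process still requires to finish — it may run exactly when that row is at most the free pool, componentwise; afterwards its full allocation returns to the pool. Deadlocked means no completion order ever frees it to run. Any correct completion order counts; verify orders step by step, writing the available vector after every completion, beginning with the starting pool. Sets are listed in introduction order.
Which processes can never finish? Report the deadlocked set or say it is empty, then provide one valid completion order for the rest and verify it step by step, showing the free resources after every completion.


The deadlocked set is T3 and T8.
Key observation: even finishing T5, T4 leaves just (2, 2, 4) free — too little saws for any of the remaining processes.
The rest can finish in the order T5, T4. Walking it through:
  pool = (0, 0, 1)
  T5 needs (0, 0, 1) <= (0, 0, 1) -> finishes; pool += (1, 0, 0) = (1, 0, 1)
  T4 needs (1, 0, 0) <= (1, 0, 1) -> finishes; pool += (1, 2, 3) = (2, 2, 4)
None of the blocked processes ever fits:
  T3 cannot run: need (3, 3, 2) vs free (2, 2, 4) (insufficient welders and saws)
  T8 cannot run: need (2, 3, 4) vs free (2, 2, 4) (insufficient saws)


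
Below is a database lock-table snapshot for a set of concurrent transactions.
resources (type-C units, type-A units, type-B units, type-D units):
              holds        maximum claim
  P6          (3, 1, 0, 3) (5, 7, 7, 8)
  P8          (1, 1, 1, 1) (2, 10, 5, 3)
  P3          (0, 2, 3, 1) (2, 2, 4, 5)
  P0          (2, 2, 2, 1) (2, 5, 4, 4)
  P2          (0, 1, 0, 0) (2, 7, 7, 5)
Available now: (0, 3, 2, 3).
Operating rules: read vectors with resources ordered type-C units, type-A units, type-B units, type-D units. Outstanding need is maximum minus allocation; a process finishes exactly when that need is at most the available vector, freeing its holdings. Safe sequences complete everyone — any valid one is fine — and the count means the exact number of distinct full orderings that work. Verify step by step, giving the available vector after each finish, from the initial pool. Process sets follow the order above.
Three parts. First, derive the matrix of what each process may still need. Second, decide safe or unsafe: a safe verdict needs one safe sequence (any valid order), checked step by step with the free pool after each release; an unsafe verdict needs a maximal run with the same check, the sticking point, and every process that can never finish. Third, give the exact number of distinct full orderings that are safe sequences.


(1) Remaining need (order type-C units, type-A units, type-B units, type-D units):
  P6: (2, 6, 7, 5)
  P8: (1, 9, 4, 2)
  P3: (2, 0, 1, 4)
  P0: (0, 3, 2, 3)
  P2: (2, 6, 7, 5)
(2) SAFE, for example via the order P0, P3, P2, P6, P8.
Key observation: the first exact fit in this order is P0 — it needs (0, 3, 2, 3) with (0, 3, 2, 3) free, meeting a requested resource to the last unit.
Verifying each step:
  pool = (0, 3, 2, 3)
  run P0 (needs (0, 3, 2, 3), free (0, 3, 2, 3)); after release of (2, 2, 2, 1) the pool is (2, 5, 4, 4)
  run P3 (needs (2, 0, 1, 4), free (2, 5, 4, 4)); after release of (0, 2, 3, 1) the pool is (2, 7, 7, 5)
  run P2 (needs (2, 6, 7, 5), free (2, 7, 7, 5)); after release of (0, 1, 0, 0) the pool is (2, 8, 7, 5)
  run P6 (needs (2, 6, 7, 5), free (2, 8, 7, 5)); after release of (3, 1, 0, 3) the pool is (5, 9, 7, 8)
  run P8 (needs (1, 9, 4, 2), free (5, 9, 7, 8)); after release of (1, 1, 1, 1) the pool is (6, 10, 8, 9)
(3) Precisely 2 of the possible complete orderings are safe sequences.


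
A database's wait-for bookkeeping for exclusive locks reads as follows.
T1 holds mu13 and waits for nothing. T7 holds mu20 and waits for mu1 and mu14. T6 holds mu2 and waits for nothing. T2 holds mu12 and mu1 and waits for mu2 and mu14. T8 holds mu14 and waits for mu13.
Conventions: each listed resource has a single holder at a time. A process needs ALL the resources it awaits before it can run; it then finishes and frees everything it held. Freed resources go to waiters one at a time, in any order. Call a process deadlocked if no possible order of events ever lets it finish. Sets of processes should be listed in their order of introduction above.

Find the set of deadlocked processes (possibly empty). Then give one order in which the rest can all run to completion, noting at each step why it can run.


Nothing here is deadlocked.
Key observation: all waits point, directly or indirectly, at processes that can finish, so nothing is permanently blocked.
One completion order for the rest: T6, T1, T8, T2, T7.
Step-by-step check:
  run T6 (it waits on nothing); releases mu2
  run T1 (it waits on nothing); releases mu13
  run T8 (all its waits — mu13 — are resolved); releases mu14
  run T2 (all its waits — mu2 and mu14 — are resolved); releases mu12 and mu1
  run T7 (all its waits — mu1 and mu14 — are resolved); releases mu20


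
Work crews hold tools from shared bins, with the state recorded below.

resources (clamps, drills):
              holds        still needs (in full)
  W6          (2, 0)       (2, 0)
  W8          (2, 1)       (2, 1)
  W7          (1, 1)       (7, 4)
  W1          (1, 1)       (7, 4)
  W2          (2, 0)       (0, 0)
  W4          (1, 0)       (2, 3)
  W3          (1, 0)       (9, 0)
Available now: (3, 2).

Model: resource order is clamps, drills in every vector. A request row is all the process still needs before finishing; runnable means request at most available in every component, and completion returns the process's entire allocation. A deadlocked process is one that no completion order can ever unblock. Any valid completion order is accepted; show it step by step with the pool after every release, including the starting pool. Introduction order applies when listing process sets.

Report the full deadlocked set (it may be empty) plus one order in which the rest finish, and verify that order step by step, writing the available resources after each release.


Deadlocked: W7 and W1.
Key observation: W8, W2, W6, W3, W4 can finish, but then (11, 3) is all there is, and the blocked group's drills demands exceed it.
One completion order for the rest: W8, W2, W6, W3, W4. Step-by-step check:
  pool = (3, 2)
  run W8 (needs (2, 1), free (3, 2)); after release of (2, 1) the pool is (5, 3)
  run W2 (needs (0, 0), free (5, 3)); after release of (2, 0) the pool is (7, 3)
  run W6 (needs (2, 0), free (7, 3)); after release of (2, 0) the pool is (9, 3)
  run W3 (needs (9, 0), free (9, 3)); after release of (1, 0) the pool is (10, 3)
  run W4 (needs (2, 3), free (10, 3)); after release of (1, 0) the pool is (11, 3)
None of the blocked processes ever fits:
  W7 still needs (7, 4) but only (11, 3) is free — short on drills
  W1 still needs (7, 4) but only (11, 3) is free — short on drills


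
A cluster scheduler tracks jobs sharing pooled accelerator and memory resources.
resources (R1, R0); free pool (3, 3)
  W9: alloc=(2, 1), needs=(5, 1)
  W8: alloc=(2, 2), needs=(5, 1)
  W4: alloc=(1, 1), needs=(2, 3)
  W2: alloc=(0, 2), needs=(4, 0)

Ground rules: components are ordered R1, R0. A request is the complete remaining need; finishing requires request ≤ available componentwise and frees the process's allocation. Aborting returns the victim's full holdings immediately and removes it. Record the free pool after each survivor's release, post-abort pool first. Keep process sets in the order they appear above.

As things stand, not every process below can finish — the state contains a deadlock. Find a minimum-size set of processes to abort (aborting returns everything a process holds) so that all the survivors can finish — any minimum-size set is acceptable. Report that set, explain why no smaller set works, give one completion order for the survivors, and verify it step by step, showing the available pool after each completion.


Minimum abort set: W9.
Key observation: the returned (2, 1) from W9 is what brings W8 — unrunnable before, under any order — into play at step 3.
Minimality: the empty abort set fails — the state is deadlocked as it stands.
One survivor order: W2, W4, W8. Check, step by step (post-abort pool first):
  pool = (5, 4)
  run W2 (needs (4, 0), free (5, 4)); after release of (0, 2) the pool is (5, 6)
  run W4 (needs (2, 3), free (5, 6)); after release of (1, 1) the pool is (6, 7)
  run W8 (needs (5, 1), free (6, 7)); after release of (2, 2) the pool is (8, 9)


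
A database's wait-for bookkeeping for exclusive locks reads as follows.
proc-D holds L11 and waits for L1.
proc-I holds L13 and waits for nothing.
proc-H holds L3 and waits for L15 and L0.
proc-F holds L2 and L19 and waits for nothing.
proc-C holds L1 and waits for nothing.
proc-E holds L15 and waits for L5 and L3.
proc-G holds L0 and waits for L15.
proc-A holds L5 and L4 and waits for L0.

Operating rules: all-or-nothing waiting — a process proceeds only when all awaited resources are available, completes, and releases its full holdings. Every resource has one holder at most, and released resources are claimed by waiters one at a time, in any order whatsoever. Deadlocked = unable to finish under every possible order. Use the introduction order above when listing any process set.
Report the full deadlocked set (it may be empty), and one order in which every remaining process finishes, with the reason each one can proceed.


Deadlocked: proc-H, proc-E, proc-G and proc-A.
Key observation: along proc-H -> proc-E -> proc-H, each member waits on what the next one holds — a deadlock; proc-G and proc-A are caught in further circular waits.
The rest can finish in the order proc-C, proc-I, proc-D, proc-F.
Walking it through:
  run proc-C (it waits on nothing); releases L1
  run proc-I (it waits on nothing); releases L13
  proc-D waits on L1 — all released -> runs and releases L11
  run proc-F (it waits on nothing); releases L2 and L19


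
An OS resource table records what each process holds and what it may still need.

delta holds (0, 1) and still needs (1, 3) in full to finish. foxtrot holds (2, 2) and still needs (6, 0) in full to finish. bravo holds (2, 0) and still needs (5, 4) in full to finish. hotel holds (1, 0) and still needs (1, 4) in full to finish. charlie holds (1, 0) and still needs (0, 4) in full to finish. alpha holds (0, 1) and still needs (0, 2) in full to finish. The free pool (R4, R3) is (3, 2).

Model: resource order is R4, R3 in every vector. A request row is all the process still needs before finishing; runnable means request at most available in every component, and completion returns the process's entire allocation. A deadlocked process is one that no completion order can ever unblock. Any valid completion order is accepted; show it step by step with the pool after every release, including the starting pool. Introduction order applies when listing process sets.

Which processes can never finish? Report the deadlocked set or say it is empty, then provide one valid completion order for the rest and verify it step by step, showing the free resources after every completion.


Nothing here is deadlocked.
Key observation: alpha leads a chain of completions in which each release enables another process.
One completion order for the rest: alpha, delta, charlie, hotel, bravo, foxtrot. Check, step by step:
  pool = (3, 2)
  alpha: need (0, 2) fits (3, 2); releases (0, 1), pool now (3, 3)
  delta: need (1, 3) fits (3, 3); releases (0, 1), pool now (3, 4)
  charlie: need (0, 4) fits (3, 4); releases (1, 0), pool now (4, 4)
  hotel: need (1, 4) fits (4, 4); releases (1, 0), pool now (5, 4)
  bravo: need (5, 4) fits (5, 4); releases (2, 0), pool now (7, 4)
  foxtrot: need (6, 0) fits (7, 4); releases (2, 2), pool now (9, 6)


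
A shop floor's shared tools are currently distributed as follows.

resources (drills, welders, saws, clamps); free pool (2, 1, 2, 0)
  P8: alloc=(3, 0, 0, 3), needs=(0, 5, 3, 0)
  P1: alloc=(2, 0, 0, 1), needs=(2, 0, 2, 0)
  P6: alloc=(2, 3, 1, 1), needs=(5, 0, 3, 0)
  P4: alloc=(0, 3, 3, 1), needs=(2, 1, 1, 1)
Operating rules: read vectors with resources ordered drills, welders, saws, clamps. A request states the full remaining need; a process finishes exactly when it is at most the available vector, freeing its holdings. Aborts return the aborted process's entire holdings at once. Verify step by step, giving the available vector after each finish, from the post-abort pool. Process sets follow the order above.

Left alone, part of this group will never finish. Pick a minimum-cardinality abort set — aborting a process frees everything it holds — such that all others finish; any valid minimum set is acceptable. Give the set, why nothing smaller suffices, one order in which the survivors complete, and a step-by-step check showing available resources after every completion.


Minimum abort set: P6.
Key observation: before aborting P6, P8 was permanently blocked — no order could ever run it; afterwards it completes at step 3.
Minimality: the empty abort set fails — the state is deadlocked as it stands.
Survivors finish in the order: P1, P4, P8. Check, step by step (pool after the aborts first):
  pool = (4, 4, 3, 1)
  P1 needs (2, 0, 2, 0) <= (4, 4, 3, 1) -> finishes; pool += (2, 0, 0, 1) = (6, 4, 3, 2)
  P4 needs (2, 1, 1, 1) <= (6, 4, 3, 2) -> finishes; pool += (0, 3, 3, 1) = (6, 7, 6, 3)
  P8 needs (0, 5, 3, 0) <= (6, 7, 6, 3) -> finishes; pool += (3, 0, 0, 3) = (9, 7, 6, 6)


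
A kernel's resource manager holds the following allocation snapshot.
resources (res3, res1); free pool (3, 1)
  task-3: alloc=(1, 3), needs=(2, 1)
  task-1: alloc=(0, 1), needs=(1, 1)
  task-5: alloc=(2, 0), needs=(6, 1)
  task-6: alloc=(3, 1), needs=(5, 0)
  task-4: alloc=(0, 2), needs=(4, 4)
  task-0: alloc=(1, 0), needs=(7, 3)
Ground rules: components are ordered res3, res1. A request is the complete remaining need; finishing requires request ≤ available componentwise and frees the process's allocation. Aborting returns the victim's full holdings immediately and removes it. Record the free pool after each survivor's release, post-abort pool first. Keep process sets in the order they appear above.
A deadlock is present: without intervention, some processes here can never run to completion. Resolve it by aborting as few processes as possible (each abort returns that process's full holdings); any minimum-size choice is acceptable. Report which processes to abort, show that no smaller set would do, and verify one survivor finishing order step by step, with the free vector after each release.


The answer: abort task-5.
Key observation: task-6 could never have finished before the abort; with (2, 0) returned by task-5, it fits at step 1.
No smaller set exists: with zero aborts the deadlock remains.
Survivors finish in the order: task-6, task-3, task-0, task-4, task-1. Step-by-step check (pool after the aborts first):
  pool = (5, 1)
  task-6 needs (5, 0) <= (5, 1) -> finishes; pool += (3, 1) = (8, 2)
  task-3 needs (2, 1) <= (8, 2) -> finishes; pool += (1, 3) = (9, 5)
  task-0 needs (7, 3) <= (9, 5) -> finishes; pool += (1, 0) = (10, 5)
  task-4 needs (4, 4) <= (10, 5) -> finishes; pool += (0, 2) = (10, 7)
  task-1 needs (1, 1) <= (10, 7) -> finishes; pool += (0, 1) = (10, 8)


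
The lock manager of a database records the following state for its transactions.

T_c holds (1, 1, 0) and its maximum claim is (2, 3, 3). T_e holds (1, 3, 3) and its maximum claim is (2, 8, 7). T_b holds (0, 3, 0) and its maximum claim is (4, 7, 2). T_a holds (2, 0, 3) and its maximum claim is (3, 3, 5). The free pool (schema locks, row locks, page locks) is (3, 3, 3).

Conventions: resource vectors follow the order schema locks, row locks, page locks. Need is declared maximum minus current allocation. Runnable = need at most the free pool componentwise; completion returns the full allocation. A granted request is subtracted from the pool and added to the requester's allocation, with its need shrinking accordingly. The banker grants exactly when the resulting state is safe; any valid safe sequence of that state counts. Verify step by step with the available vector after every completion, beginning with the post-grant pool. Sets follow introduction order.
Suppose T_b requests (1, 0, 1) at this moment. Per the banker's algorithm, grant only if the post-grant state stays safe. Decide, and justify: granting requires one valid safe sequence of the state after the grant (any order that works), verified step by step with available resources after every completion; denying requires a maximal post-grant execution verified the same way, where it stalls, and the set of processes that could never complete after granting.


GRANT. The post-grant state is safe; one safe sequence: T_a, T_c, T_b, T_e.
Key observation: granting shrinks the pool to (2, 3, 2), yet T_a still fits and the chain goes through.
Step-by-step check of the post-grant state:
  pool = (2, 3, 2)
  T_a: need (1, 3, 2) fits (2, 3, 2); releases (2, 0, 3), pool now (4, 3, 5)
  T_c: need (1, 2, 3) fits (4, 3, 5); releases (1, 1, 0), pool now (5, 4, 5)
  T_b: need (3, 4, 1) fits (5, 4, 5); releases (1, 3, 1), pool now (6, 7, 6)
  T_e: need (1, 5, 4) fits (6, 7, 6); releases (1, 3, 3), pool now (7, 10, 9)


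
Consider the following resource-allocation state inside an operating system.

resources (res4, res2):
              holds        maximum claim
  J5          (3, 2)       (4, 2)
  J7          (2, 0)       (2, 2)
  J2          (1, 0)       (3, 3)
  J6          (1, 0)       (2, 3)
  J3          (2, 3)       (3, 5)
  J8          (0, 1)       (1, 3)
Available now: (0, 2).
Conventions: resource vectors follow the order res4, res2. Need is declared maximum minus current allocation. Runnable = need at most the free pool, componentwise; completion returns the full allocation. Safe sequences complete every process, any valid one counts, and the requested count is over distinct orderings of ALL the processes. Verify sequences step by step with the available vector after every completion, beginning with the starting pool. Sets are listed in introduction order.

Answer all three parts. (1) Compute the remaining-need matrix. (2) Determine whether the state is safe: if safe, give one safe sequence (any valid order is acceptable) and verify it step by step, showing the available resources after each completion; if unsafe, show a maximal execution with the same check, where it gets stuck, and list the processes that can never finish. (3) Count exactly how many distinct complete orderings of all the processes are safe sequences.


(1) Outstanding need per process (order res4, res2):
  J5: (1, 0)
  J7: (0, 2)
  J2: (2, 3)
  J6: (1, 3)
  J3: (1, 2)
  J8: (1, 2)
(2) SAFE. One safe sequence: J7, J3, J8, J6, J2, J5.
Key observation: the order's first zero-slack moment is J7 ((0, 2) needed, (0, 2) free — a requested resource with nothing to spare).
Walking it through:
  pool = (0, 2)
  J7: need (0, 2) fits (0, 2); releases (2, 0), pool now (2, 2)
  J3: need (1, 2) fits (2, 2); releases (2, 3), pool now (4, 5)
  J8: need (1, 2) fits (4, 5); releases (0, 1), pool now (4, 6)
  J6: need (1, 3) fits (4, 6); releases (1, 0), pool now (5, 6)
  J2: need (2, 3) fits (5, 6); releases (1, 0), pool now (6, 6)
  J5: need (1, 0) fits (6, 6); releases (3, 2), pool now (9, 8)
(3) Precisely 72 of the possible complete orderings are safe sequences.


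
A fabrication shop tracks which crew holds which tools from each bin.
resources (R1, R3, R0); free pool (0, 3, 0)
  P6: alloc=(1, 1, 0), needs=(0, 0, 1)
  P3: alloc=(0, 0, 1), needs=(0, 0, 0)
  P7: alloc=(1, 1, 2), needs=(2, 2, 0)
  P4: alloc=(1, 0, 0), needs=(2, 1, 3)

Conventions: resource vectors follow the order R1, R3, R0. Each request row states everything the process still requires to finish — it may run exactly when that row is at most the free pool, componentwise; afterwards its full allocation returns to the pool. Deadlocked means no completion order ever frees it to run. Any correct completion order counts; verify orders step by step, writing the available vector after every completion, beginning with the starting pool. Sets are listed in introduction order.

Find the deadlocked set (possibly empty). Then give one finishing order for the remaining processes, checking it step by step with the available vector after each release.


The deadlocked set is P7 and P4.
Key observation: no order helps: past P3, P6, the free pool tops out at (1, 4, 1), below what each blocked process needs in R1.
A valid finishing order for the others: P3, P6. Check, step by step:
  pool = (0, 3, 0)
  run P3 (needs (0, 0, 0), free (0, 3, 0)); after release of (0, 0, 1) the pool is (0, 3, 1)
  run P6 (needs (0, 0, 1), free (0, 3, 1)); after release of (1, 1, 0) the pool is (1, 4, 1)
The blocked processes can never fit:
  P7 cannot run: need (2, 2, 0) vs free (1, 4, 1) (insufficient R1)
  P4 cannot run: need (2, 1, 3) vs free (1, 4, 1) (insufficient R1 and R0)


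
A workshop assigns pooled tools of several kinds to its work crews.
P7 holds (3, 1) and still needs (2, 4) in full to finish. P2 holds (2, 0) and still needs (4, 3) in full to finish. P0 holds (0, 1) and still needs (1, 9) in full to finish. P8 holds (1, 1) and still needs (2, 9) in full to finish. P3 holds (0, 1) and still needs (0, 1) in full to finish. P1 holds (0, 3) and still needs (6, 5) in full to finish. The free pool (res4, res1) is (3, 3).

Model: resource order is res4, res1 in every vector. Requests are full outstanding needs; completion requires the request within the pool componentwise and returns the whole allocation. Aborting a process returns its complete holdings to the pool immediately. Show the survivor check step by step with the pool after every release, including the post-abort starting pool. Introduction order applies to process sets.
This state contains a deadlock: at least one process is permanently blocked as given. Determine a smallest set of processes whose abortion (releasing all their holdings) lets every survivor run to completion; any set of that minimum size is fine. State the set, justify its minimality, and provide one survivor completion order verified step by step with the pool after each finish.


Abort P8.
Key observation: the returned (1, 1) from P8 is what brings P0 — unrunnable before, under any order — into play at step 4.
No smaller set exists: with zero aborts the deadlock remains.
The survivors complete as P3, P7, P1, P0, P2. Verifying each step (starting from the post-abort pool):
  pool = (4, 4)
  P3 needs (0, 1) <= (4, 4) -> finishes; pool += (0, 1) = (4, 5)
  P7 needs (2, 4) <= (4, 5) -> finishes; pool += (3, 1) = (7, 6)
  P1 needs (6, 5) <= (7, 6) -> finishes; pool += (0, 3) = (7, 9)
  P0 needs (1, 9) <= (7, 9) -> finishes; pool += (0, 1) = (7, 10)
  P2 needs (4, 3) <= (7, 10) -> finishes; pool += (2, 0) = (9, 10)


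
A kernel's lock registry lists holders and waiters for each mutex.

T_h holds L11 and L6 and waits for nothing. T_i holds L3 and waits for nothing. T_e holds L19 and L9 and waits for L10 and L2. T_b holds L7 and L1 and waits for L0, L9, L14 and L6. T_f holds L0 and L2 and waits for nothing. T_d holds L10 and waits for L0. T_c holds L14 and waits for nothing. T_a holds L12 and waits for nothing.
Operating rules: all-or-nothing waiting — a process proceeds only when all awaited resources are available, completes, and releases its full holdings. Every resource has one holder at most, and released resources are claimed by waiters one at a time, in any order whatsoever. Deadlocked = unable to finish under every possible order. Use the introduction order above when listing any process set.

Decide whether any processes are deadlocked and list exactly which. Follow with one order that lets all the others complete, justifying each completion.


No process is deadlocked.
Key observation: the wait relation is loop-free; peeling off processes with no waits unwinds the whole state.
One completion order for the rest: T_f, T_d, T_i, T_e, T_a, T_h, T_c, T_b.
Step-by-step check:
  T_f: no waits; runs immediately, freeing L0 and L2
  T_d waits on L0 — all released -> runs and releases L10
  T_i: no waits; runs immediately, freeing L3
  T_e waits on L10 and L2 — all released -> runs and releases L19 and L9
  T_a: no waits; runs immediately, freeing L12
  T_h: no waits; runs immediately, freeing L11 and L6
  T_c: no waits; runs immediately, freeing L14
  T_b waits on L0, L9, L14 and L6 — all released -> runs and releases L7 and L1


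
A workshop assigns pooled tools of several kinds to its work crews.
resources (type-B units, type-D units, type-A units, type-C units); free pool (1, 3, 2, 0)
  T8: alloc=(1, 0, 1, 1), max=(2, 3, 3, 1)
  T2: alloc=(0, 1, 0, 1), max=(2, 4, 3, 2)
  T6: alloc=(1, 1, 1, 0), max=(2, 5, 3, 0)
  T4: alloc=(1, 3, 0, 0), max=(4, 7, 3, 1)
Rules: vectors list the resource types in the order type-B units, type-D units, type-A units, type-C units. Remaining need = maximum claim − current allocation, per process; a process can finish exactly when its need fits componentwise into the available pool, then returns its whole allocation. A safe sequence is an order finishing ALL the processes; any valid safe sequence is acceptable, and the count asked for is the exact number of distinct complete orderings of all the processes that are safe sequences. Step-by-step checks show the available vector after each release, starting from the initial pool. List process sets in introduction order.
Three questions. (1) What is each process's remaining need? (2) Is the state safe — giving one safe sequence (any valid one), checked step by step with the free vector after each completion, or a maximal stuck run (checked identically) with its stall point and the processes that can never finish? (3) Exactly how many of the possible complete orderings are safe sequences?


(1) Outstanding need per process (order type-B units, type-D units, type-A units, type-C units):
  T8: (1, 3, 2, 0)
  T2: (2, 3, 3, 1)
  T6: (1, 4, 2, 0)
  T4: (3, 4, 3, 1)
(2) SAFE, for example via the order T8, T2, T6, T4.
Key observation: the first exact fit in this order is T8 — it needs (1, 3, 2, 0) with (1, 3, 2, 0) free, meeting a requested resource to the last unit.
Step-by-step check:
  pool = (1, 3, 2, 0)
  T8: need (1, 3, 2, 0) fits (1, 3, 2, 0); releases (1, 0, 1, 1), pool now (2, 3, 3, 1)
  T2: need (2, 3, 3, 1) fits (2, 3, 3, 1); releases (0, 1, 0, 1), pool now (2, 4, 3, 2)
  T6: need (1, 4, 2, 0) fits (2, 4, 3, 2); releases (1, 1, 1, 0), pool now (3, 5, 4, 2)
  T4: need (3, 4, 3, 1) fits (3, 5, 4, 2); releases (1, 3, 0, 0), pool now (4, 8, 4, 2)
(3) Exactly 1 of the possible complete orderings is a safe sequence.
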